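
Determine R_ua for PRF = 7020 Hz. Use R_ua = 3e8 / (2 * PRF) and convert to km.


R_ua = 3e8 / (2 * 7020) = 21367.5 m = 21.4 km

21.4 km


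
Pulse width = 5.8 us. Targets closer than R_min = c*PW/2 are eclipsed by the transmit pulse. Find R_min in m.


R_min = 3e8 * 5.8e-6 / 2 = 870.0 m

870.0 m


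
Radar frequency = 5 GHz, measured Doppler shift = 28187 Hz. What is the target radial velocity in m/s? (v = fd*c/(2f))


v = 28187 * 3e8 / (2 * 5000000000.0) = 845.6 m/s

845.6 m/s


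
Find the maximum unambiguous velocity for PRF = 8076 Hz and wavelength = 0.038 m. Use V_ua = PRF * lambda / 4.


V_ua = 8076 * 0.038 / 4 = 76.7 m/s

76.7 m/s


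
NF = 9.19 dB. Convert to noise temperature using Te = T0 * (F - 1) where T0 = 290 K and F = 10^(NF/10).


NF_lin = 10^(9.19/10) = 8.298508
Te = 290 * (8.298508 - 1) = 2116.6 K

2116.6 K


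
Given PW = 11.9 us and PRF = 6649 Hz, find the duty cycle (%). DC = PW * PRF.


DC = 11.9e-6 * 6649 * 100 = 7.91%

7.91%


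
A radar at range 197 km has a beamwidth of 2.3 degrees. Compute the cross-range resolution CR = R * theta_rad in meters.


BW_rad = 0.040142573
CR = 197000 * 0.040142573 = 7908.1 m

7908.1 m


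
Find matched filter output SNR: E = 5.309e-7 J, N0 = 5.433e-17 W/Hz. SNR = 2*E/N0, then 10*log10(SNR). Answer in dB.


SNR_lin = 2 * 5.309e-7 / 5.433e-17 = 1.954e10
SNR_dB = 10*log10(1.954e10) = 102.9 dB

102.9 dB


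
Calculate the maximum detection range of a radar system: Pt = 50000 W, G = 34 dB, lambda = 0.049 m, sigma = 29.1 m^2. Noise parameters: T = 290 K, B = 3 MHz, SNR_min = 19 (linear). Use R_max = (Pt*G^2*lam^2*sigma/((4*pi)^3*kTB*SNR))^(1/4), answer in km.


G_lin = 10^(34/10) = 2511.886432
R^4 = 50000 * 2511.886432^2 * 0.049^2 * 29.1 / ((4*pi)^3 * 1.38e-23 * 290 * 3000000.0 * 19)
R^4 = 4.86938e19 m^4
R_max = (4.86938e19)^(1/4) = 83535.0 m = 83.5 km

83.5 km


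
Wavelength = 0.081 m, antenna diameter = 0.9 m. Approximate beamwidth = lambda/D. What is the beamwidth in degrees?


BW_rad = 0.081 / 0.9 = 0.09
BW_deg = 5.16 degrees

5.16 degrees


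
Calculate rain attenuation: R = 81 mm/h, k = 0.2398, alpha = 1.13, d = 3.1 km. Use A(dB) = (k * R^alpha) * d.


gamma = 0.2398 * 81^1.13 = 34.390402 dB/km
A = 34.390402 * 3.1 = 106.61 dB

106.61 dB


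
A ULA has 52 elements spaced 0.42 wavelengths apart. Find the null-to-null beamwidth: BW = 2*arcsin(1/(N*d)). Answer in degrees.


1/(N*d) = 1/(52*0.42) = 0.045788
BW = 2*arcsin(0.045788) = 5.2 degrees

5.2 degrees


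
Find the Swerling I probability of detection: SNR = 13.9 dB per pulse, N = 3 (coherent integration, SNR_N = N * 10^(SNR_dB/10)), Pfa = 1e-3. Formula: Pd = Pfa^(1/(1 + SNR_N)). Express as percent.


SNR_lin = 10^(13.9/10) = 24.54709
SNR_N = 3 * 24.54709 = 73.64127
1/(1 + SNR_N) = 1/74.64127 = 0.0133974
Pd = (1e-3)^0.0133974 = 0.91161
Pd = 91.2%

91.2%


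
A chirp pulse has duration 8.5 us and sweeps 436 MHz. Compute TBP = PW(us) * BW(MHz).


TBP = 8.5 * 436 = 3706.0

3706.0


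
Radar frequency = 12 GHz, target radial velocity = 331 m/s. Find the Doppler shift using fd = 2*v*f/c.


fd = 2 * 331 * 12000000000.0 / 3e8 = 26480.0 Hz

26480.0 Hz


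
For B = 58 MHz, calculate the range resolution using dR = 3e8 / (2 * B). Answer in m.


dR = 3e8 / (2 * 58000000.0) = 2.59 m

2.59 m


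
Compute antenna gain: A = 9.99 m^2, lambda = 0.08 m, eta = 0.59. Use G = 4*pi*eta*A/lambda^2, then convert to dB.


G_linear = 4*pi*0.59*9.99/0.08^2 = 11573.04
G_dB = 10*log10(11573.04) = 40.6 dB

40.6 dB


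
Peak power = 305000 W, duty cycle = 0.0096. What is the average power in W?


P_avg = 305000 * 0.0096 = 2928.0 W

2928.0 W


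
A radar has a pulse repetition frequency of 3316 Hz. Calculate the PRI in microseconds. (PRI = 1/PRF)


PRI = 1/3316 = 0.0003015682 s = 301.6 us

301.6 us


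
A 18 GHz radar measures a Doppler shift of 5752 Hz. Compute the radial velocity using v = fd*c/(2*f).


v = 5752 * 3e8 / (2 * 18000000000.0) = 47.9 m/s

47.9 m/s


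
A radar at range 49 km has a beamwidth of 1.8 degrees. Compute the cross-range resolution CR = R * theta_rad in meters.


BW_rad = 0.031415927
CR = 49000 * 0.031415927 = 1539.4 m

1539.4 m


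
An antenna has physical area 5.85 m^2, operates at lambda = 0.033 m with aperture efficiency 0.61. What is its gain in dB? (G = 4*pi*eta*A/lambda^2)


G_linear = 4*pi*0.61*5.85/0.033^2 = 41178.23
G_dB = 10*log10(41178.23) = 46.1 dB

46.1 dB


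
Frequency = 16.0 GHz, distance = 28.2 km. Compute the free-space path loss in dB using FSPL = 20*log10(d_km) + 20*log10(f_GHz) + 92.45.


20*log10(28.2) = 29.0
20*log10(16.0) = 24.08
FSPL = 145.5 dB

145.5 dB


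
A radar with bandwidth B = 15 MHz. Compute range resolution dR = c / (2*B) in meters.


dR = 3e8 / (2 * 15000000.0) = 10.0 m

10.0 m


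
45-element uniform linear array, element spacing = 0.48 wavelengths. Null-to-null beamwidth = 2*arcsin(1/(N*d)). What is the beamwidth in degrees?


1/(N*d) = 1/(45*0.48) = 0.046296
BW = 2*arcsin(0.046296) = 5.3 degrees

5.3 degrees


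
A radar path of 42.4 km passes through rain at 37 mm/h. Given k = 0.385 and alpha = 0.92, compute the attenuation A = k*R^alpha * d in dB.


gamma = 0.385 * 37^0.92 = 10.671029 dB/km
A = 10.671029 * 42.4 = 452.45 dB

452.45 dB


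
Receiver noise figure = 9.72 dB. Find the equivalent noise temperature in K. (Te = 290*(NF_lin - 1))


NF_lin = 10^(9.72/10) = 9.37562
Te = 290 * (9.37562 - 1) = 2428.9 K

2428.9 K


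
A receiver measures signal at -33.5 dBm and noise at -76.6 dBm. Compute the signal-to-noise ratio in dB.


SNR = -33.5 - (-76.6) = 43.1 dB

43.1 dB


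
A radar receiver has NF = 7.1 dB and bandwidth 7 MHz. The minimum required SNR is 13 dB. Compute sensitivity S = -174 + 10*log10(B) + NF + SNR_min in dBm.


10*log10(7000000.0) = 68.45
S = -174 + 68.45 + 7.1 + 13 = -85.4 dBm

-85.4 dBm


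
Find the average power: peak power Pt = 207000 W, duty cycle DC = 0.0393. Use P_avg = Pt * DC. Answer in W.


P_avg = 207000 * 0.0393 = 8135.1 W

8135.1 W


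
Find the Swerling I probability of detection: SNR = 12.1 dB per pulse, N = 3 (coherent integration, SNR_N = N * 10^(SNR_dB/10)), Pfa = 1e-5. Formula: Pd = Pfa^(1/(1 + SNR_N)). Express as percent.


SNR_lin = 10^(12.1/10) = 16.2181
SNR_N = 3 * 16.2181 = 48.6543
1/(1 + SNR_N) = 1/49.6543 = 0.0201392
Pd = (1e-5)^0.0201392 = 0.79306
Pd = 79.3%

79.3%


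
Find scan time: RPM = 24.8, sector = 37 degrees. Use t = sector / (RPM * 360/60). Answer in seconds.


t = 37 / (24.8 * 360) * 60 = 0.25 s

0.25 s


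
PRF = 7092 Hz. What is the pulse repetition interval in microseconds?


PRI = 1/7092 = 0.0001410039 s = 141.0 us

141.0 us


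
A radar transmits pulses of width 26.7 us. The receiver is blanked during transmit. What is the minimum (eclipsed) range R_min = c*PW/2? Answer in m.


R_min = 3e8 * 26.7e-6 / 2 = 4005.0 m

4005.0 m


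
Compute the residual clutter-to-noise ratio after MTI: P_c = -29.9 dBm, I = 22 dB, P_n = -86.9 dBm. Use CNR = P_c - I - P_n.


CNR = -29.9 - 22 - (-86.9) = 35.0 dB

35.0 dB


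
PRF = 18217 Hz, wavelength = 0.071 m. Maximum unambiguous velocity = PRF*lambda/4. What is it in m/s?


V_ua = 18217 * 0.071 / 4 = 323.4 m/s

323.4 m/s


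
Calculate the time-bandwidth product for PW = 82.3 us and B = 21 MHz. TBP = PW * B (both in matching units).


TBP = 82.3 * 21 = 1728.3

1728.3


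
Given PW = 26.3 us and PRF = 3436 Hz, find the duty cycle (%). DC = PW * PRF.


DC = 26.3e-6 * 3436 * 100 = 9.04%

9.04%


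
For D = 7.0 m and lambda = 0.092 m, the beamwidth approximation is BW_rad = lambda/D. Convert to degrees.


BW_rad = 0.092 / 7.0 = 0.013143
BW_deg = 0.75 degrees

0.75 degrees


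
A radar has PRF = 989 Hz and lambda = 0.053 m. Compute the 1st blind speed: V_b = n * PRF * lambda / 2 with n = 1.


V_blind = 1 * 989 * 0.053 / 2 = 26.2 m/s

26.2 m/s


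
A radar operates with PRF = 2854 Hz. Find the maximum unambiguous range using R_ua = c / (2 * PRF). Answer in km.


R_ua = 3e8 / (2 * 2854) = 52557.8 m = 52.6 km

52.6 km


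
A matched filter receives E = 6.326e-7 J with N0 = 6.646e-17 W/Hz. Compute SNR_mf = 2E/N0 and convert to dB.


SNR_lin = 2 * 6.326e-7 / 6.646e-17 = 1.904e10
SNR_dB = 10*log10(1.904e10) = 102.8 dB

102.8 dB


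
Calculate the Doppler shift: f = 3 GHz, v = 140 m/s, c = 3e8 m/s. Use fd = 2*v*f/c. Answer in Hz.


fd = 2 * 140 * 3000000000.0 / 3e8 = 2800.0 Hz

2800.0 Hz


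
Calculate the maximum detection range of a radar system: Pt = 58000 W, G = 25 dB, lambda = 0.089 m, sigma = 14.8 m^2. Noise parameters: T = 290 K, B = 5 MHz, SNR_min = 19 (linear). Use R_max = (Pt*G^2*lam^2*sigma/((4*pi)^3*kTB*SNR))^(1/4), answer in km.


G_lin = 10^(25/10) = 316.227766
R^4 = 58000 * 316.227766^2 * 0.089^2 * 14.8 / ((4*pi)^3 * 1.38e-23 * 290 * 5000000.0 * 19)
R^4 = 9.01238e17 m^4
R_max = (9.01238e17)^(1/4) = 30811.3 m = 30.8 km

30.8 km


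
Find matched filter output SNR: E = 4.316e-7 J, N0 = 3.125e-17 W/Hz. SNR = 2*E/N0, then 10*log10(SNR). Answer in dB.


SNR_lin = 2 * 4.316e-7 / 3.125e-17 = 2.762e10
SNR_dB = 10*log10(2.762e10) = 104.4 dB

104.4 dB


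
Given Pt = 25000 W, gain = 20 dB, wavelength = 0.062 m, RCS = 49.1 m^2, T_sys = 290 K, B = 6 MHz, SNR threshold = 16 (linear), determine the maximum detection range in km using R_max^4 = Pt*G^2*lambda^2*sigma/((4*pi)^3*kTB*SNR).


G_lin = 10^(20/10) = 100.0
R^4 = 25000 * 100.0^2 * 0.062^2 * 49.1 / ((4*pi)^3 * 1.38e-23 * 290 * 6000000.0 * 16)
R^4 = 6.18909e16 m^4
R_max = (6.18909e16)^(1/4) = 15772.7 m = 15.8 km

15.8 km


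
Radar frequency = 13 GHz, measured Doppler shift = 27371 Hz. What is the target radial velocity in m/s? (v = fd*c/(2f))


v = 27371 * 3e8 / (2 * 13000000000.0) = 315.8 m/s

315.8 m/s


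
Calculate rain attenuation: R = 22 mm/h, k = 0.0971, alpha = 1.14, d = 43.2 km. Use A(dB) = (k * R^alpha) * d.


gamma = 0.0971 * 22^1.14 = 3.292919 dB/km
A = 3.292919 * 43.2 = 142.25 dB

142.25 dB


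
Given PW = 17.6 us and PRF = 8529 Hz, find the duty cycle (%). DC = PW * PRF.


DC = 17.6e-6 * 8529 * 100 = 15.01%

15.01%


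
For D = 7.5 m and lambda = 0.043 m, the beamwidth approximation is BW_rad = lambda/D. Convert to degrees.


BW_rad = 0.043 / 7.5 = 0.005733
BW_deg = 0.33 degrees

0.33 degrees


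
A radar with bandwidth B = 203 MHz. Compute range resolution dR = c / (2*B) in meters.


dR = 3e8 / (2 * 203000000.0) = 0.74 m

0.74 m


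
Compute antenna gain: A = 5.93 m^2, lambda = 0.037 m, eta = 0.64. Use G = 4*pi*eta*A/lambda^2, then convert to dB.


G_linear = 4*pi*0.64*5.93/0.037^2 = 34837.03
G_dB = 10*log10(34837.03) = 45.4 dB

45.4 dB


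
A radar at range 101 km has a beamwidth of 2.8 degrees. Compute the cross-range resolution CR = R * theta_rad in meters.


BW_rad = 0.048869219
CR = 101000 * 0.048869219 = 4935.8 m

4935.8 m


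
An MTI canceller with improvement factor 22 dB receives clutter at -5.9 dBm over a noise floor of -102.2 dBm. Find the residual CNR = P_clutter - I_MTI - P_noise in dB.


CNR = -5.9 - 22 - (-102.2) = 74.3 dB

74.3 dB


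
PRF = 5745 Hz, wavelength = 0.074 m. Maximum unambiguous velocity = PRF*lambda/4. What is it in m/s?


V_ua = 5745 * 0.074 / 4 = 106.3 m/s

106.3 m/s


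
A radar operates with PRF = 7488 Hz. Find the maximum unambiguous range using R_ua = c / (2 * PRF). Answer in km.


R_ua = 3e8 / (2 * 7488) = 20032.1 m = 20.0 km

20.0 km


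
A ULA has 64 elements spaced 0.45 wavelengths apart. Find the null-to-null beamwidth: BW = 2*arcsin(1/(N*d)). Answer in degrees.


1/(N*d) = 1/(64*0.45) = 0.034722
BW = 2*arcsin(0.034722) = 4.0 degrees

4.0 degrees


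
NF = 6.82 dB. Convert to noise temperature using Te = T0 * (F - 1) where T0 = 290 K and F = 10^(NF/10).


NF_lin = 10^(6.82/10) = 4.808393
Te = 290 * (4.808393 - 1) = 1104.4 K

1104.4 K


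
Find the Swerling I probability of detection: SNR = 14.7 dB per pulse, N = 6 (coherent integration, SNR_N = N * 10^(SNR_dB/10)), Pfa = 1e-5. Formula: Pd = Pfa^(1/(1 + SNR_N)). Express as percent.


SNR_lin = 10^(14.7/10) = 29.51209
SNR_N = 6 * 29.51209 = 177.07254
1/(1 + SNR_N) = 1/178.07254 = 0.0056157
Pd = (1e-5)^0.0056157 = 0.93739
Pd = 93.7%

93.7%


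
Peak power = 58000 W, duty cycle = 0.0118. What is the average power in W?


P_avg = 58000 * 0.0118 = 684.4 W

684.4 W


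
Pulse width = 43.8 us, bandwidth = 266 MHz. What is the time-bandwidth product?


TBP = 43.8 * 266 = 11650.8

11650.8


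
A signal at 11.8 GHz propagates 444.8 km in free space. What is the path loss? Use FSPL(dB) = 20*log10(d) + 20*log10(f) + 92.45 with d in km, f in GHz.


20*log10(444.8) = 52.96
20*log10(11.8) = 21.44
FSPL = 166.9 dB

166.9 dB


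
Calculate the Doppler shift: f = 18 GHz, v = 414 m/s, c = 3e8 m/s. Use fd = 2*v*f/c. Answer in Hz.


fd = 2 * 414 * 18000000000.0 / 3e8 = 49680.0 Hz

49680.0 Hz


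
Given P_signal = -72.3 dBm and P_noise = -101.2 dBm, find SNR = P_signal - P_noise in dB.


SNR = -72.3 - (-101.2) = 28.9 dB

28.9 dB


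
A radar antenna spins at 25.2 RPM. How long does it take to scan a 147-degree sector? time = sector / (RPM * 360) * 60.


t = 147 / (25.2 * 360) * 60 = 0.97 s

0.97 s


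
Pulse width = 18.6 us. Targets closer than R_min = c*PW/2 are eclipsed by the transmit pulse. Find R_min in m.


R_min = 3e8 * 18.6e-6 / 2 = 2790.0 m

2790.0 m


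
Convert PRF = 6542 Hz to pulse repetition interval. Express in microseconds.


PRI = 1/6542 = 0.0001528585 s = 152.9 us

152.9 us


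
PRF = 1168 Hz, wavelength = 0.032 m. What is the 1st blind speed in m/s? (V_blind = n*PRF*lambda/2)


V_blind = 1 * 1168 * 0.032 / 2 = 18.7 m/s

18.7 m/s


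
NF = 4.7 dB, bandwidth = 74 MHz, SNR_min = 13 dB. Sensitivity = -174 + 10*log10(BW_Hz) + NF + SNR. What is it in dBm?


10*log10(74000000.0) = 78.69
S = -174 + 78.69 + 4.7 + 13 = -77.6 dBm

-77.6 dBm


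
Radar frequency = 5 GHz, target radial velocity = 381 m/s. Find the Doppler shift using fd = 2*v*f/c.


fd = 2 * 381 * 5000000000.0 / 3e8 = 12700.0 Hz

12700.0 Hz


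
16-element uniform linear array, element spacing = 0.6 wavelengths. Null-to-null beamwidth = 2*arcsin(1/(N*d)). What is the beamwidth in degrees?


1/(N*d) = 1/(16*0.6) = 0.104167
BW = 2*arcsin(0.104167) = 12.0 degrees

12.0 degrees


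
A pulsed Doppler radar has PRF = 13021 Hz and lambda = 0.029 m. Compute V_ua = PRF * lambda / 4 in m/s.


V_ua = 13021 * 0.029 / 4 = 94.4 m/s

94.4 m/s


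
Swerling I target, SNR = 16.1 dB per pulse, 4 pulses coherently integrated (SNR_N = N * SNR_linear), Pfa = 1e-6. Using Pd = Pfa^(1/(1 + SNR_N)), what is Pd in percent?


SNR_lin = 10^(16.1/10) = 40.73803
SNR_N = 4 * 40.73803 = 162.95212
1/(1 + SNR_N) = 1/163.95212 = 0.0060993
Pd = (1e-6)^0.0060993 = 0.91919
Pd = 91.9%

91.9%


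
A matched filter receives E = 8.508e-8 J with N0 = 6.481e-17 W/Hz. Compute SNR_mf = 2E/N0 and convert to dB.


SNR_lin = 2 * 8.508e-8 / 6.481e-17 = 2.626e9
SNR_dB = 10*log10(2.626e9) = 94.2 dB

94.2 dB


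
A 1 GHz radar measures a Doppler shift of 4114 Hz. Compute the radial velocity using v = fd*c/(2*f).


v = 4114 * 3e8 / (2 * 1000000000.0) = 617.1 m/s

617.1 m/s


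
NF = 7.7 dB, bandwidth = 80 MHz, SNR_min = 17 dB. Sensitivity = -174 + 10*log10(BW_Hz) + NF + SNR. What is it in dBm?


10*log10(80000000.0) = 79.03
S = -174 + 79.03 + 7.7 + 17 = -70.3 dBm

-70.3 dBm


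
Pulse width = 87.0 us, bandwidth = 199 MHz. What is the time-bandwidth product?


TBP = 87.0 * 199 = 17313.0

17313.0


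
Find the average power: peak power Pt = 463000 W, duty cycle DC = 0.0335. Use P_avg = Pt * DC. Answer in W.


P_avg = 463000 * 0.0335 = 15510.5 W

15510.5 W


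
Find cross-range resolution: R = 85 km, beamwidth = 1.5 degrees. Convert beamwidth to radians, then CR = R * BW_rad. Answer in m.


BW_rad = 0.026179939
CR = 85000 * 0.026179939 = 2225.3 m

2225.3 m


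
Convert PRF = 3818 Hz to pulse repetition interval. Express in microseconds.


PRI = 1/3818 = 0.0002619172 s = 261.9 us

261.9 us


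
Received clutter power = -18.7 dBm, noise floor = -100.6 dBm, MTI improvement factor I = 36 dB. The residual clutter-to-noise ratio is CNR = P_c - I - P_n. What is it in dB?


CNR = -18.7 - 36 - (-100.6) = 45.9 dB

45.9 dB


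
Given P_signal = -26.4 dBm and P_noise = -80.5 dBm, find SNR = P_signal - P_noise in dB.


SNR = -26.4 - (-80.5) = 54.1 dB

54.1 dB


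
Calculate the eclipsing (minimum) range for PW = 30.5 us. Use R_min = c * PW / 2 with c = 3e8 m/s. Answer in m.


R_min = 3e8 * 30.5e-6 / 2 = 4575.0 m

4575.0 m


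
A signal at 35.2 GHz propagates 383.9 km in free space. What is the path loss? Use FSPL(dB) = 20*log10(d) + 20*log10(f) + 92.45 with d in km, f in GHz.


20*log10(383.9) = 51.68
20*log10(35.2) = 30.93
FSPL = 175.1 dB

175.1 dB


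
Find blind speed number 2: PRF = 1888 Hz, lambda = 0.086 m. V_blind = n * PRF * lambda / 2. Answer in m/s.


V_blind = 2 * 1888 * 0.086 / 2 = 162.4 m/s

162.4 m/s


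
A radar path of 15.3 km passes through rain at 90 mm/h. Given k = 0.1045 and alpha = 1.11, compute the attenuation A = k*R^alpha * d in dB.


gamma = 0.1045 * 90^1.11 = 15.428563 dB/km
A = 15.428563 * 15.3 = 236.06 dB

236.06 dB


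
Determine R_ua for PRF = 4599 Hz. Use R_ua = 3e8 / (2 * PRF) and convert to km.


R_ua = 3e8 / (2 * 4599) = 32615.8 m = 32.6 km

32.6 km


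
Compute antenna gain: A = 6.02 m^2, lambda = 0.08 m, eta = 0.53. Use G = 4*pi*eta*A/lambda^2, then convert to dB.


G_linear = 4*pi*0.53*6.02/0.08^2 = 6264.73
G_dB = 10*log10(6264.73) = 38.0 dB

38.0 dB


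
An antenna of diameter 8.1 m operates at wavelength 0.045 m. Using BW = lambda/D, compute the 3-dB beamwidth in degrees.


BW_rad = 0.045 / 8.1 = 0.005556
BW_deg = 0.32 degrees

0.32 degrees


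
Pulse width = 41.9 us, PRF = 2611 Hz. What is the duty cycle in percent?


DC = 41.9e-6 * 2611 * 100 = 10.94%

10.94%


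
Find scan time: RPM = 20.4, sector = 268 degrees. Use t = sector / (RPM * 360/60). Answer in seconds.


t = 268 / (20.4 * 360) * 60 = 2.19 s

2.19 s


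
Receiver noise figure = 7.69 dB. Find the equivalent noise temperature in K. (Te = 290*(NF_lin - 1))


NF_lin = 10^(7.69/10) = 5.874894
Te = 290 * (5.874894 - 1) = 1413.7 K

1413.7 K


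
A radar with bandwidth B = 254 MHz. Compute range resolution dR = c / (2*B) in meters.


dR = 3e8 / (2 * 254000000.0) = 0.59 m

0.59 m


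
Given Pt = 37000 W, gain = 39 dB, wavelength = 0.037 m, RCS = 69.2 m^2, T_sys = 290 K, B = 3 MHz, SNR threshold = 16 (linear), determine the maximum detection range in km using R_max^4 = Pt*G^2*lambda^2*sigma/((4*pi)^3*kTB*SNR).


G_lin = 10^(39/10) = 7943.282347
R^4 = 37000 * 7943.282347^2 * 0.037^2 * 69.2 / ((4*pi)^3 * 1.38e-23 * 290 * 3000000.0 * 16)
R^4 = 5.80181e20 m^4
R_max = (5.80181e20)^(1/4) = 155199.7 m = 155.2 km

155.2 km


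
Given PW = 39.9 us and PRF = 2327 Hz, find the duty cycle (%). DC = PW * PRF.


DC = 39.9e-6 * 2327 * 100 = 9.28%

9.28%


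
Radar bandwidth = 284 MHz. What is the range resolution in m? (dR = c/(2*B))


dR = 3e8 / (2 * 284000000.0) = 0.53 m

0.53 m


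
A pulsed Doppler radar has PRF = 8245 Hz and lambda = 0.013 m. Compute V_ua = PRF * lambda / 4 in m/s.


V_ua = 8245 * 0.013 / 4 = 26.8 m/s

26.8 m/s


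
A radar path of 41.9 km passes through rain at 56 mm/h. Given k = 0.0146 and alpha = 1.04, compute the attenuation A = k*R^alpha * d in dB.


gamma = 0.0146 * 56^1.04 = 0.960436 dB/km
A = 0.960436 * 41.9 = 40.24 dB

40.24 dB


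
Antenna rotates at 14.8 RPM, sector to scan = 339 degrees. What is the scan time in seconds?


t = 339 / (14.8 * 360) * 60 = 3.82 s

3.82 s


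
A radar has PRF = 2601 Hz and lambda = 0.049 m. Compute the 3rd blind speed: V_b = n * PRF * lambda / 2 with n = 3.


V_blind = 3 * 2601 * 0.049 / 2 = 191.2 m/s

191.2 m/s


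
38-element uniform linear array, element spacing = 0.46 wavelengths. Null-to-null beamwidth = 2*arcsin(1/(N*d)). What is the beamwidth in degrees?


1/(N*d) = 1/(38*0.46) = 0.057208
BW = 2*arcsin(0.057208) = 6.6 degrees

6.6 degrees


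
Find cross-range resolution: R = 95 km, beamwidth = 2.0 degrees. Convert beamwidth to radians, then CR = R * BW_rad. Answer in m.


BW_rad = 0.034906585
CR = 95000 * 0.034906585 = 3316.1 m

3316.1 m


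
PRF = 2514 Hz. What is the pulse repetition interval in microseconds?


PRI = 1/2514 = 0.0003977725 s = 397.8 us

397.8 us


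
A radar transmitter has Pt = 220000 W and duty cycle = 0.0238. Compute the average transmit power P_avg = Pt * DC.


P_avg = 220000 * 0.0238 = 5236.0 W

5236.0 W


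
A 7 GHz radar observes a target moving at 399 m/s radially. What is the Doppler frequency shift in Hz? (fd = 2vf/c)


fd = 2 * 399 * 7000000000.0 / 3e8 = 18620.0 Hz

18620.0 Hz


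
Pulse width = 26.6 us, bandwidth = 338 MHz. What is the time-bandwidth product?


TBP = 26.6 * 338 = 8990.8

8990.8


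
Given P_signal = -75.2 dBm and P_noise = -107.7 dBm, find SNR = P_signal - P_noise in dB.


SNR = -75.2 - (-107.7) = 32.5 dB

32.5 dB


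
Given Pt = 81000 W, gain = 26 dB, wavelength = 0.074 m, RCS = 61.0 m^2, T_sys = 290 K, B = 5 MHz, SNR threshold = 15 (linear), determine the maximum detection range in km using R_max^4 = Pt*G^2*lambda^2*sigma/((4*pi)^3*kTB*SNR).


G_lin = 10^(26/10) = 398.107171
R^4 = 81000 * 398.107171^2 * 0.074^2 * 61.0 / ((4*pi)^3 * 1.38e-23 * 290 * 5000000.0 * 15)
R^4 = 7.19963e18 m^4
R_max = (7.19963e18)^(1/4) = 51799.7 m = 51.8 km

51.8 km


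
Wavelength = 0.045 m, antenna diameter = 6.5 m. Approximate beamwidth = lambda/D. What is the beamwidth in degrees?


BW_rad = 0.045 / 6.5 = 0.006923
BW_deg = 0.4 degrees

0.4 degrees


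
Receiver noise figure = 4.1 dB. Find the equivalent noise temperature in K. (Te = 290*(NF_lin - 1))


NF_lin = 10^(4.1/10) = 2.570396
Te = 290 * (2.570396 - 1) = 455.4 K

455.4 K


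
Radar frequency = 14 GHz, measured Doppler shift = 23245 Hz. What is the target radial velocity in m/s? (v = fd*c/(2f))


v = 23245 * 3e8 / (2 * 14000000000.0) = 249.1 m/s

249.1 m/s


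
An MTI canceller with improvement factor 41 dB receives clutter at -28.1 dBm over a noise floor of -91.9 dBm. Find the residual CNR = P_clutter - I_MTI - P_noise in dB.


CNR = -28.1 - 41 - (-91.9) = 22.8 dB

22.8 dB


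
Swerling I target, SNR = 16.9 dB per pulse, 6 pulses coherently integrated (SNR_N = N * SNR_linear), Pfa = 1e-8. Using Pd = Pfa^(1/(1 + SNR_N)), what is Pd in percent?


SNR_lin = 10^(16.9/10) = 48.97788
SNR_N = 6 * 48.97788 = 293.86728
1/(1 + SNR_N) = 1/294.86728 = 0.0033914
Pd = (1e-8)^0.0033914 = 0.93944
Pd = 93.9%

93.9%


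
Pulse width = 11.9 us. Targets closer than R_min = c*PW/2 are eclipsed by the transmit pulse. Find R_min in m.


R_min = 3e8 * 11.9e-6 / 2 = 1785.0 m

1785.0 m


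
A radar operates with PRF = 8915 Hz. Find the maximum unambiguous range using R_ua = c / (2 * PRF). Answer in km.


R_ua = 3e8 / (2 * 8915) = 16825.6 m = 16.8 km

16.8 km


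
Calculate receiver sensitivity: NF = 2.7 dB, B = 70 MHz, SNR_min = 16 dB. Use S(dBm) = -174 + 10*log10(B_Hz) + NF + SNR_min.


10*log10(70000000.0) = 78.45
S = -174 + 78.45 + 2.7 + 16 = -76.8 dBm

-76.8 dBm


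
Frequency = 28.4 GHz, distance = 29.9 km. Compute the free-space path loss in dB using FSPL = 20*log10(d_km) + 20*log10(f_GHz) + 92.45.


20*log10(29.9) = 29.51
20*log10(28.4) = 29.07
FSPL = 151.0 dB

151.0 dB


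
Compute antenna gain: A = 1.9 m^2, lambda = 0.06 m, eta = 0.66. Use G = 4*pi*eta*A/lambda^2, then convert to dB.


G_linear = 4*pi*0.66*1.9/0.06^2 = 4377.29
G_dB = 10*log10(4377.29) = 36.4 dB

36.4 dB


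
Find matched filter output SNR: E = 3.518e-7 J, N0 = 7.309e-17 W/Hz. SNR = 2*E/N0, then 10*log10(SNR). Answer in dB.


SNR_lin = 2 * 3.518e-7 / 7.309e-17 = 9.626e9
SNR_dB = 10*log10(9.626e9) = 99.8 dB

99.8 dB


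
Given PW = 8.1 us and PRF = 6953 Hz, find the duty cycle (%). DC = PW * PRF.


DC = 8.1e-6 * 6953 * 100 = 5.63%

5.63%


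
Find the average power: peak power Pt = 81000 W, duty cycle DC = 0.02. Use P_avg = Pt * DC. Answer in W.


P_avg = 81000 * 0.02 = 1620.0 W

1620.0 W


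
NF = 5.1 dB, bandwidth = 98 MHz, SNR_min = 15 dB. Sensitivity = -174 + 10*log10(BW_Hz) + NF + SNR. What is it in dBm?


10*log10(98000000.0) = 79.91
S = -174 + 79.91 + 5.1 + 15 = -74.0 dBm

-74.0 dBm


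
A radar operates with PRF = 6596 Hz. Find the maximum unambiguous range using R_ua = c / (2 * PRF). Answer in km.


R_ua = 3e8 / (2 * 6596) = 22741.1 m = 22.7 km

22.7 km


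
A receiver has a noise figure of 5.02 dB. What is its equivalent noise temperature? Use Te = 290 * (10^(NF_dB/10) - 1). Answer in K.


NF_lin = 10^(5.02/10) = 3.176874
Te = 290 * (3.176874 - 1) = 631.3 K

631.3 K


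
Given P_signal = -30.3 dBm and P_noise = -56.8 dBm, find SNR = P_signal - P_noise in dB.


SNR = -30.3 - (-56.8) = 26.5 dB

26.5 dB


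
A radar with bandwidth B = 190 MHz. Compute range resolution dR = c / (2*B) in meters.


dR = 3e8 / (2 * 190000000.0) = 0.79 m

0.79 m


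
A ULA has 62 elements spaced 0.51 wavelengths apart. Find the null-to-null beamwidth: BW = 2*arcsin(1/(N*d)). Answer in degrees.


1/(N*d) = 1/(62*0.51) = 0.031626
BW = 2*arcsin(0.031626) = 3.6 degrees

3.6 degrees


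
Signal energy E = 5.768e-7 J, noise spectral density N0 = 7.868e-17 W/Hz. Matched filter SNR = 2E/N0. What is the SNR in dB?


SNR_lin = 2 * 5.768e-7 / 7.868e-17 = 1.466e10
SNR_dB = 10*log10(1.466e10) = 101.7 dB

101.7 dB


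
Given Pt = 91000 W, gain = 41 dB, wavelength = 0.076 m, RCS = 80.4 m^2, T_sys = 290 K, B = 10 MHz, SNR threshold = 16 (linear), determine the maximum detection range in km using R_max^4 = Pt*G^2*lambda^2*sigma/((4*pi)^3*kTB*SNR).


G_lin = 10^(41/10) = 12589.254118
R^4 = 91000 * 12589.254118^2 * 0.076^2 * 80.4 / ((4*pi)^3 * 1.38e-23 * 290 * 10000000.0 * 16)
R^4 = 5.27106e21 m^4
R_max = (5.27106e21)^(1/4) = 269447.7 m = 269.4 km

269.4 km


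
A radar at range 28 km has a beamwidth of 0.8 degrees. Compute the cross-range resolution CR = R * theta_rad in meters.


BW_rad = 0.013962634
CR = 28000 * 0.013962634 = 391.0 m

391.0 m


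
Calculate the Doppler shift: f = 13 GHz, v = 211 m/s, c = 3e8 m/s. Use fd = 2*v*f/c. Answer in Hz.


fd = 2 * 211 * 13000000000.0 / 3e8 = 18286.7 Hz

18286.7 Hz


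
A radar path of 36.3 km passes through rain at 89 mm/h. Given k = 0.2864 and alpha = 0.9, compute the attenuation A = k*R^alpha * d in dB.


gamma = 0.2864 * 89^0.9 = 16.271366 dB/km
A = 16.271366 * 36.3 = 590.65 dB

590.65 dB


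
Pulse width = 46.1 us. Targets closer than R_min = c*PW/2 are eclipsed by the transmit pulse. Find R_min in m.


R_min = 3e8 * 46.1e-6 / 2 = 6915.0 m

6915.0 m


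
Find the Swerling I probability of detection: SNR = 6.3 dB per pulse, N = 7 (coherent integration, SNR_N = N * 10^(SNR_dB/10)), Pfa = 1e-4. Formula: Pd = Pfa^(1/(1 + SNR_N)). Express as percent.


SNR_lin = 10^(6.3/10) = 4.2658
SNR_N = 7 * 4.2658 = 29.8606
1/(1 + SNR_N) = 1/30.8606 = 0.0324038
Pd = (1e-4)^0.0324038 = 0.74197
Pd = 74.2%

74.2%


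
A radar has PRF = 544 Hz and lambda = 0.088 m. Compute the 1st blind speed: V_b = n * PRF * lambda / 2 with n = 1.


V_blind = 1 * 544 * 0.088 / 2 = 23.9 m/s

23.9 m/s


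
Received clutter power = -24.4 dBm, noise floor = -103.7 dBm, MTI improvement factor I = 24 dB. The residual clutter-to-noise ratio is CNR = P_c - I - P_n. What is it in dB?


CNR = -24.4 - 24 - (-103.7) = 55.3 dB

55.3 dB


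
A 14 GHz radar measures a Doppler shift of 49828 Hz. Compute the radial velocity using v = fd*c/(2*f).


v = 49828 * 3e8 / (2 * 14000000000.0) = 533.9 m/s

533.9 m/s


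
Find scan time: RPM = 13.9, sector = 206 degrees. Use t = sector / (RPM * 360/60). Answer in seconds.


t = 206 / (13.9 * 360) * 60 = 2.47 s

2.47 s


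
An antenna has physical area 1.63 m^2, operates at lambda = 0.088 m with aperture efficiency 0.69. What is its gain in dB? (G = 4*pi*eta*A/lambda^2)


G_linear = 4*pi*0.69*1.63/0.088^2 = 1825.08
G_dB = 10*log10(1825.08) = 32.6 dB

32.6 dB


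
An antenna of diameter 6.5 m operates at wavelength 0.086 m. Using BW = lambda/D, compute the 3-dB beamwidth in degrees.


BW_rad = 0.086 / 6.5 = 0.013231
BW_deg = 0.76 degrees

0.76 degrees


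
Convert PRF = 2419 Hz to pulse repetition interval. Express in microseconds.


PRI = 1/2419 = 0.000413394 s = 413.4 us

413.4 us


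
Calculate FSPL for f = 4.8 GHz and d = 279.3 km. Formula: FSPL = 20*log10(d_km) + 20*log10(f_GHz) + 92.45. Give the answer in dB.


20*log10(279.3) = 48.92
20*log10(4.8) = 13.62
FSPL = 155.0 dB

155.0 dB


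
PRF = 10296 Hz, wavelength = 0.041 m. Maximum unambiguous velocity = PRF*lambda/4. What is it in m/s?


V_ua = 10296 * 0.041 / 4 = 105.5 m/s

105.5 m/s


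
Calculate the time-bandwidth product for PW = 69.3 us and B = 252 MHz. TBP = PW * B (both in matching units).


TBP = 69.3 * 252 = 17463.6

17463.6


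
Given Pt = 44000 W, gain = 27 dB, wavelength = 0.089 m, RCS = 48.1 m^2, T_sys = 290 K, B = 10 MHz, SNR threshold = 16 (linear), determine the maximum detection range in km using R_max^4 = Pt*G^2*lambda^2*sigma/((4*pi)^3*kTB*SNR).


G_lin = 10^(27/10) = 501.187234
R^4 = 44000 * 501.187234^2 * 0.089^2 * 48.1 / ((4*pi)^3 * 1.38e-23 * 290 * 10000000.0 * 16)
R^4 = 3.31399e18 m^4
R_max = (3.31399e18)^(1/4) = 42666.6 m = 42.7 km

42.7 km


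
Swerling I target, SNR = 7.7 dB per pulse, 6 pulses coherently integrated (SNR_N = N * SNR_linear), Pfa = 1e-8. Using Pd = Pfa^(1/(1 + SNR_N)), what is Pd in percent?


SNR_lin = 10^(7.7/10) = 5.88844
SNR_N = 6 * 5.88844 = 35.33064
1/(1 + SNR_N) = 1/36.33064 = 0.027525
Pd = (1e-8)^0.027525 = 0.60228
Pd = 60.2%

60.2%


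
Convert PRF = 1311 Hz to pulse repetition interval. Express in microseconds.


PRI = 1/1311 = 0.0007627765 s = 762.8 us

762.8 us


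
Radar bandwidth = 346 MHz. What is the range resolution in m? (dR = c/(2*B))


dR = 3e8 / (2 * 346000000.0) = 0.43 m

0.43 m


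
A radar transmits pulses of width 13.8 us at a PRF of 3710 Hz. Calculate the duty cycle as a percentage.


DC = 13.8e-6 * 3710 * 100 = 5.12%

5.12%


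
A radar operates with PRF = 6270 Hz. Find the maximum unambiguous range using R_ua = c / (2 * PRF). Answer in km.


R_ua = 3e8 / (2 * 6270) = 23923.4 m = 23.9 km

23.9 km


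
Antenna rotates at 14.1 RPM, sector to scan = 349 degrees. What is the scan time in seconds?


t = 349 / (14.1 * 360) * 60 = 4.13 s

4.13 s


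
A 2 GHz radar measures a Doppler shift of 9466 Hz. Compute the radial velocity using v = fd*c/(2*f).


v = 9466 * 3e8 / (2 * 2000000000.0) = 710.0 m/s

710.0 m/s


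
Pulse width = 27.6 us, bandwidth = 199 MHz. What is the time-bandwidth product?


TBP = 27.6 * 199 = 5492.4

5492.4


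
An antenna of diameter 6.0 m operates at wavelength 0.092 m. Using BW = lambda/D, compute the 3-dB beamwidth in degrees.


BW_rad = 0.092 / 6.0 = 0.015333
BW_deg = 0.88 degrees

0.88 degrees


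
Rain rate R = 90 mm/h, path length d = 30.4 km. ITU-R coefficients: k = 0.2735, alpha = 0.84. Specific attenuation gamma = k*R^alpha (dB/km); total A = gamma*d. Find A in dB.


gamma = 0.2735 * 90^0.84 = 11.981772 dB/km
A = 11.981772 * 30.4 = 364.25 dB

364.25 dB


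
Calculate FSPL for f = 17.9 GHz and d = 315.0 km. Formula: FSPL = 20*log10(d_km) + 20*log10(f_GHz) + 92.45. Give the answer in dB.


20*log10(315.0) = 49.97
20*log10(17.9) = 25.06
FSPL = 167.5 dB

167.5 dB


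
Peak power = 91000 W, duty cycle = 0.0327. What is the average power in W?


P_avg = 91000 * 0.0327 = 2975.7 W

2975.7 W


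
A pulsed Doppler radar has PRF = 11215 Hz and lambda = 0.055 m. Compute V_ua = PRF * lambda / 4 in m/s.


V_ua = 11215 * 0.055 / 4 = 154.2 m/s

154.2 m/s


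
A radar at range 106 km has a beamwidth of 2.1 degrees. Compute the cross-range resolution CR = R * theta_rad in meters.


BW_rad = 0.036651914
CR = 106000 * 0.036651914 = 3885.1 m

3885.1 m


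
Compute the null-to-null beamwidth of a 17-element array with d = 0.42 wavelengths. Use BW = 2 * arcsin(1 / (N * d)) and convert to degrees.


1/(N*d) = 1/(17*0.42) = 0.140056
BW = 2*arcsin(0.140056) = 16.1 degrees

16.1 degrees


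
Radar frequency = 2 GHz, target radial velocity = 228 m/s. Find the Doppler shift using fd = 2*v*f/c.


fd = 2 * 228 * 2000000000.0 / 3e8 = 3040.0 Hz

3040.0 Hz


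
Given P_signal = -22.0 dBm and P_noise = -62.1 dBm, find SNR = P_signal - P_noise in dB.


SNR = -22.0 - (-62.1) = 40.1 dB

40.1 dB


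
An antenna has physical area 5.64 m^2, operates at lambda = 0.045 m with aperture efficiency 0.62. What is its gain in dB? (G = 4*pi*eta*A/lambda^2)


G_linear = 4*pi*0.62*5.64/0.045^2 = 21699.79
G_dB = 10*log10(21699.79) = 43.4 dB

43.4 dB


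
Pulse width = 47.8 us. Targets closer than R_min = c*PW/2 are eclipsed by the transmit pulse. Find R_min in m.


R_min = 3e8 * 47.8e-6 / 2 = 7170.0 m

7170.0 m


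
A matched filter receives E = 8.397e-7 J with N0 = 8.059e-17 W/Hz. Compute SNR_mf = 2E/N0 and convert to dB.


SNR_lin = 2 * 8.397e-7 / 8.059e-17 = 2.084e10
SNR_dB = 10*log10(2.084e10) = 103.2 dB

103.2 dB


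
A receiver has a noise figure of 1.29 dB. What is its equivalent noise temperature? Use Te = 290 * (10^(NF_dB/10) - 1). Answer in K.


NF_lin = 10^(1.29/10) = 1.34586
Te = 290 * (1.34586 - 1) = 100.3 K

100.3 K


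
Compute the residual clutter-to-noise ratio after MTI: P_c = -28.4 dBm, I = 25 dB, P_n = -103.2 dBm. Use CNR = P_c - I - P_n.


CNR = -28.4 - 25 - (-103.2) = 49.8 dB

49.8 dB


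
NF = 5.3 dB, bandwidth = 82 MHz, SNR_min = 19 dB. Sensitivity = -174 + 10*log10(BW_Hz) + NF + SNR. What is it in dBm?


10*log10(82000000.0) = 79.14
S = -174 + 79.14 + 5.3 + 19 = -70.6 dBm

-70.6 dBm


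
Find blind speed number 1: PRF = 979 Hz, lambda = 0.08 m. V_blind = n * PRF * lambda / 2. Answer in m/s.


V_blind = 1 * 979 * 0.08 / 2 = 39.2 m/s

39.2 m/s


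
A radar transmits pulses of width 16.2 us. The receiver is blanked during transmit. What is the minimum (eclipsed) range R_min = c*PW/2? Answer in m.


R_min = 3e8 * 16.2e-6 / 2 = 2430.0 m

2430.0 m


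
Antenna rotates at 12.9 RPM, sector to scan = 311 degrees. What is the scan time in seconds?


t = 311 / (12.9 * 360) * 60 = 4.02 s

4.02 s


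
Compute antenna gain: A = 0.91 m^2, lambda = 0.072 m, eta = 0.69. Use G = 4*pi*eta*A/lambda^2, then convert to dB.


G_linear = 4*pi*0.69*0.91/0.072^2 = 1522.07
G_dB = 10*log10(1522.07) = 31.8 dB

31.8 dB


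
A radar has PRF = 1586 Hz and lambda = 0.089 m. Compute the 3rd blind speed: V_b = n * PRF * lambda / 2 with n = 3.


V_blind = 3 * 1586 * 0.089 / 2 = 211.7 m/s

211.7 m/s


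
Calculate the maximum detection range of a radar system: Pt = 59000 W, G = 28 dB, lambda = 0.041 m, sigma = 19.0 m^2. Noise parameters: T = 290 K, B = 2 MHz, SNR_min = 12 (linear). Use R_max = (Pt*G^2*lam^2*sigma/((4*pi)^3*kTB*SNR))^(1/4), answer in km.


G_lin = 10^(28/10) = 630.957344
R^4 = 59000 * 630.957344^2 * 0.041^2 * 19.0 / ((4*pi)^3 * 1.38e-23 * 290 * 2000000.0 * 12)
R^4 = 3.936e18 m^4
R_max = (3.936e18)^(1/4) = 44541.4 m = 44.5 km

44.5 km


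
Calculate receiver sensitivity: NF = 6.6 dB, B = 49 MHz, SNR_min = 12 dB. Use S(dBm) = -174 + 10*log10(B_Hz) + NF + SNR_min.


10*log10(49000000.0) = 76.9
S = -174 + 76.9 + 6.6 + 12 = -78.5 dBm

-78.5 dBm


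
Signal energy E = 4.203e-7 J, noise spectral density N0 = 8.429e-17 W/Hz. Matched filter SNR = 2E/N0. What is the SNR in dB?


SNR_lin = 2 * 4.203e-7 / 8.429e-17 = 9.973e9
SNR_dB = 10*log10(9.973e9) = 100.0 dB

100.0 dB


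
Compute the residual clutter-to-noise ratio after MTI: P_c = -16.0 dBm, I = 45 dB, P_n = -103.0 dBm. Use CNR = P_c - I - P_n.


CNR = -16.0 - 45 - (-103.0) = 42.0 dB

42.0 dB


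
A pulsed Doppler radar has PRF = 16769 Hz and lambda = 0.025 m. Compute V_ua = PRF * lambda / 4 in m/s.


V_ua = 16769 * 0.025 / 4 = 104.8 m/s

104.8 m/s


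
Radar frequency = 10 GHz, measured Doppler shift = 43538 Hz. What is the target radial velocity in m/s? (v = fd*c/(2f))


v = 43538 * 3e8 / (2 * 10000000000.0) = 653.1 m/s

653.1 m/s


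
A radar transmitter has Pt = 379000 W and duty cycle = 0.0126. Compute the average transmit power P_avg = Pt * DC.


P_avg = 379000 * 0.0126 = 4775.4 W

4775.4 W


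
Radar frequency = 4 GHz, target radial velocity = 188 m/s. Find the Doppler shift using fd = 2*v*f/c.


fd = 2 * 188 * 4000000000.0 / 3e8 = 5013.3 Hz

5013.3 Hz


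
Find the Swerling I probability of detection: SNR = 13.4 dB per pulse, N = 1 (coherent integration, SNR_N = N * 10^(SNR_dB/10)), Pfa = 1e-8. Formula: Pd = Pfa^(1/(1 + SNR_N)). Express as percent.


SNR_lin = 10^(13.4/10) = 21.87762
SNR_N = 1 * 21.87762 = 21.87762
1/(1 + SNR_N) = 1/22.87762 = 0.0437108
Pd = (1e-8)^0.0437108 = 0.44701
Pd = 44.7%

44.7%


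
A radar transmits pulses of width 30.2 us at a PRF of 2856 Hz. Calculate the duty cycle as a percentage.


DC = 30.2e-6 * 2856 * 100 = 8.63%

8.63%


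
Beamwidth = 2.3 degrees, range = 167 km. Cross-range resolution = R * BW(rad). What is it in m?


BW_rad = 0.040142573
CR = 167000 * 0.040142573 = 6703.8 m

6703.8 m


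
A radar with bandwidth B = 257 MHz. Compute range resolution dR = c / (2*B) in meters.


dR = 3e8 / (2 * 257000000.0) = 0.58 m

0.58 m


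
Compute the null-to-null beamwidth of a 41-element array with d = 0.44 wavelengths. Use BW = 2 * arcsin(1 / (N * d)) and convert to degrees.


1/(N*d) = 1/(41*0.44) = 0.055432
BW = 2*arcsin(0.055432) = 6.4 degrees

6.4 degrees


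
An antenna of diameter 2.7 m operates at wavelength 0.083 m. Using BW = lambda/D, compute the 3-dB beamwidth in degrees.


BW_rad = 0.083 / 2.7 = 0.030741
BW_deg = 1.76 degrees

1.76 degrees


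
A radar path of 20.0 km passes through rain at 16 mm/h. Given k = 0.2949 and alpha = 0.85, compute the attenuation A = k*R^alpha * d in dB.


gamma = 0.2949 * 16^0.85 = 3.112983 dB/km
A = 3.112983 * 20.0 = 62.26 dB

62.26 dB


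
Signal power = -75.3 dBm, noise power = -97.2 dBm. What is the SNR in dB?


SNR = -75.3 - (-97.2) = 21.9 dB

21.9 dB


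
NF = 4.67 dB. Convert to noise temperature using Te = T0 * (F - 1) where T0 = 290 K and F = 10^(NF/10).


NF_lin = 10^(4.67/10) = 2.930893
Te = 290 * (2.930893 - 1) = 560.0 K

560.0 K


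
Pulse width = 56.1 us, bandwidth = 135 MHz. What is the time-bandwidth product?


TBP = 56.1 * 135 = 7573.5

7573.5


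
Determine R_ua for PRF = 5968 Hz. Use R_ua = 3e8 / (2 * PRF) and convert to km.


R_ua = 3e8 / (2 * 5968) = 25134.0 m = 25.1 km

25.1 km


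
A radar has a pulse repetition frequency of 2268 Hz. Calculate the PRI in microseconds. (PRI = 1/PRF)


PRI = 1/2268 = 0.0004409171 s = 440.9 us

440.9 us


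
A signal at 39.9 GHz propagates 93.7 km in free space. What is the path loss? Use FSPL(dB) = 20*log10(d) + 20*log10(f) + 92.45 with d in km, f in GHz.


20*log10(93.7) = 39.43
20*log10(39.9) = 32.02
FSPL = 163.9 dB

163.9 dB


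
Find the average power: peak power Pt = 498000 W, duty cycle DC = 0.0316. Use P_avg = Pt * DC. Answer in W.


P_avg = 498000 * 0.0316 = 15736.8 W

15736.8 W


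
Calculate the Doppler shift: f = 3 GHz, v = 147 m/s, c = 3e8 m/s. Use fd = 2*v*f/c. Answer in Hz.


fd = 2 * 147 * 3000000000.0 / 3e8 = 2940.0 Hz

2940.0 Hz
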